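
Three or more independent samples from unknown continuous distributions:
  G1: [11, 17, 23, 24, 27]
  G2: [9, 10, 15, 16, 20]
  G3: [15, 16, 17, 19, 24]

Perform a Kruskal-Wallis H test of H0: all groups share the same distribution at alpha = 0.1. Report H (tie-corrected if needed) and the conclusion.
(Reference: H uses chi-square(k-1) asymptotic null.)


Step 1: Combine all N = 15 observations and assign midranks.
sorted (value, group, rank): (9,G2,1), (10,G2,2), (11,G1,3), (15,G2,4.5), (15,G3,4.5), (16,G2,6.5), (16,G3,6.5), (17,G1,8.5), (17,G3,8.5), (19,G3,10), (20,G2,11), (23,G1,12), (24,G1,13.5), (24,G3,13.5), (27,G1,15)
Step 2: Sum ranks within each group.
R_1 = 52 (n_1 = 5)
R_2 = 25 (n_2 = 5)
R_3 = 43 (n_3 = 5)
Step 3: H = 12/(N(N+1)) * sum(R_i^2/n_i) - 3(N+1)
     = 12/(15*16) * (52^2/5 + 25^2/5 + 43^2/5) - 3*16
     = 0.050000 * 1035.6 - 48
     = 3.780000.
Step 4: Ties present; correction factor C = 1 - 24/(15^3 - 15) = 0.992857. Corrected H = 3.780000 / 0.992857 = 3.807194.
Step 5: Under H0, H ~ chi^2(2); p-value = 0.149032.
Step 6: alpha = 0.1. fail to reject H0.

H = 3.8072, df = 2, p = 0.149032, fail to reject H0.


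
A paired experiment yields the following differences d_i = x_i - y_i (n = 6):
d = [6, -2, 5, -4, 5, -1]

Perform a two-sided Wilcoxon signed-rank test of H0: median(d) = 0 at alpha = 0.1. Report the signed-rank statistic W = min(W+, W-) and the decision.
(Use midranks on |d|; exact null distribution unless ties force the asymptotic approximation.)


Step 1: Drop any zero differences (none here) and take |d_i|.
|d| = [6, 2, 5, 4, 5, 1]
Step 2: Midrank |d_i| (ties get averaged ranks).
ranks: |6|->6, |2|->2, |5|->4.5, |4|->3, |5|->4.5, |1|->1
Step 3: Attach original signs; sum ranks with positive sign and with negative sign.
W+ = 6 + 4.5 + 4.5 = 15
W- = 2 + 3 + 1 = 6
(Check: W+ + W- = 21 should equal n(n+1)/2 = 21.)
Step 4: Test statistic W = min(W+, W-) = 6.
Step 5: Ties in |d|, so use the tie-corrected normal approximation.
        E[W] = n(n+1)/4 = 6*7/4 = 10.5.
        Tie groups: |d|=5 (t=2); sum(t^3 - t) = 6.
        Var[W] = n(n+1)(2n+1)/24 - sum(t^3-t)/48 = 546/24 - 6/48 = 22.625.
        z = (W - E[W]) / sqrt(Var[W]) = (6 - 10.5) / 4.7566 = -0.9461.
        Two-sided p = 2*Phi(z) = 0.344118.
Step 6: alpha = 0.1. fail to reject H0.

W+ = 15, W- = 6, W = min = 6, p = 0.344118, fail to reject H0.


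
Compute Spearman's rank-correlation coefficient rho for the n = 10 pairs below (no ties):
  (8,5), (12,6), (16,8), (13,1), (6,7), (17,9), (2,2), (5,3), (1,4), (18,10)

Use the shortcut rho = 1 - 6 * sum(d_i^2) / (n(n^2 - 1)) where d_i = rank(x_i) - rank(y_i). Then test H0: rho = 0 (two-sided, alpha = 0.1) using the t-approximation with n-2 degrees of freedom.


Step 1: Rank x and y separately (midranks; no ties here).
rank(x): 8->5, 12->6, 16->8, 13->7, 6->4, 17->9, 2->2, 5->3, 1->1, 18->10
rank(y): 5->5, 6->6, 8->8, 1->1, 7->7, 9->9, 2->2, 3->3, 4->4, 10->10
Step 2: d_i = R_x(i) - R_y(i); compute d_i^2.
  (5-5)^2=0, (6-6)^2=0, (8-8)^2=0, (7-1)^2=36, (4-7)^2=9, (9-9)^2=0, (2-2)^2=0, (3-3)^2=0, (1-4)^2=9, (10-10)^2=0
sum(d^2) = 54.
Step 3: rho = 1 - 6*54 / (10*(10^2 - 1)) = 1 - 324/990 = 0.672727.
Step 4: Under H0, t = rho * sqrt((n-2)/(1-rho^2)) = 2.5717 ~ t(8).
Step 5: Two-sided p-value from the t-distribution with 8 df = 0.033041.
Step 6: alpha = 0.1. reject H0.

rho = 0.6727, p = 0.033041, reject H0 at alpha = 0.1.


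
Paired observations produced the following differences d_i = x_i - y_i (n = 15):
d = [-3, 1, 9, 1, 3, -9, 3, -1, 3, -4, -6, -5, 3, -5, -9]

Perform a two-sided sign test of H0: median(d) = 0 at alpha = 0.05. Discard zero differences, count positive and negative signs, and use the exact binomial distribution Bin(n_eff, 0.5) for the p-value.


Step 1: Discard zero differences. Original n = 15; n_eff = number of nonzero differences = 15.
Nonzero differences (with sign): -3, +1, +9, +1, +3, -9, +3, -1, +3, -4, -6, -5, +3, -5, -9
Step 2: Count signs: positive = 7, negative = 8.
Step 3: Under H0: P(positive) = 0.5, so the number of positives S ~ Bin(15, 0.5).
Step 4: Two-sided exact p-value = sum of Bin(15,0.5) probabilities at or below the observed probability = 1.000000.
Step 5: alpha = 0.05. fail to reject H0.

n_eff = 15, pos = 7, neg = 8, p = 1.000000, fail to reject H0.


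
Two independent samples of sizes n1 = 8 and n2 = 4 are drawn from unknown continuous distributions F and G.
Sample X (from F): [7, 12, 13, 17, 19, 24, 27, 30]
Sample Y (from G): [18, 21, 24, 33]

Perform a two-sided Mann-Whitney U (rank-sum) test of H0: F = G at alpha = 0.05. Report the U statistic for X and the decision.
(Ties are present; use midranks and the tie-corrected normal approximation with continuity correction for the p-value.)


Step 1: Combine and sort all 12 observations; assign midranks.
sorted (value, group): (7,X), (12,X), (13,X), (17,X), (18,Y), (19,X), (21,Y), (24,X), (24,Y), (27,X), (30,X), (33,Y)
ranks: 7->1, 12->2, 13->3, 17->4, 18->5, 19->6, 21->7, 24->8.5, 24->8.5, 27->10, 30->11, 33->12
Step 2: Rank sum for X: R1 = 1 + 2 + 3 + 4 + 6 + 8.5 + 10 + 11 = 45.5.
Step 3: U_X = R1 - n1(n1+1)/2 = 45.5 - 8*9/2 = 45.5 - 36 = 9.5.
       U_Y = n1*n2 - U_X = 32 - 9.5 = 22.5.
Step 4: Ties are present, so use the tie-corrected normal approximation (with continuity correction) for the p-value.
Step 5: p-value = 0.307332; compare to alpha = 0.05. fail to reject H0.

U_X = 9.5, p = 0.307332, fail to reject H0 at alpha = 0.05.


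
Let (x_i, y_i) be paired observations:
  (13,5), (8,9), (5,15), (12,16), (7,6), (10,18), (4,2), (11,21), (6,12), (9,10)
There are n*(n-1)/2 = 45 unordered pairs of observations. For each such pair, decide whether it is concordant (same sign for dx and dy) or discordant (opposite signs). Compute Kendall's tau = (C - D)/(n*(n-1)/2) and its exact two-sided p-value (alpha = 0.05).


Step 1: Enumerate the 45 unordered pairs (i,j) with i<j and classify each by sign(x_j-x_i) * sign(y_j-y_i).
  (1,2):dx=-5,dy=+4->D; (1,3):dx=-8,dy=+10->D; (1,4):dx=-1,dy=+11->D; (1,5):dx=-6,dy=+1->D
  (1,6):dx=-3,dy=+13->D; (1,7):dx=-9,dy=-3->C; (1,8):dx=-2,dy=+16->D; (1,9):dx=-7,dy=+7->D
  (1,10):dx=-4,dy=+5->D; (2,3):dx=-3,dy=+6->D; (2,4):dx=+4,dy=+7->C; (2,5):dx=-1,dy=-3->C
  (2,6):dx=+2,dy=+9->C; (2,7):dx=-4,dy=-7->C; (2,8):dx=+3,dy=+12->C; (2,9):dx=-2,dy=+3->D
  (2,10):dx=+1,dy=+1->C; (3,4):dx=+7,dy=+1->C; (3,5):dx=+2,dy=-9->D; (3,6):dx=+5,dy=+3->C
  (3,7):dx=-1,dy=-13->C; (3,8):dx=+6,dy=+6->C; (3,9):dx=+1,dy=-3->D; (3,10):dx=+4,dy=-5->D
  (4,5):dx=-5,dy=-10->C; (4,6):dx=-2,dy=+2->D; (4,7):dx=-8,dy=-14->C; (4,8):dx=-1,dy=+5->D
  (4,9):dx=-6,dy=-4->C; (4,10):dx=-3,dy=-6->C; (5,6):dx=+3,dy=+12->C; (5,7):dx=-3,dy=-4->C
  (5,8):dx=+4,dy=+15->C; (5,9):dx=-1,dy=+6->D; (5,10):dx=+2,dy=+4->C; (6,7):dx=-6,dy=-16->C
  (6,8):dx=+1,dy=+3->C; (6,9):dx=-4,dy=-6->C; (6,10):dx=-1,dy=-8->C; (7,8):dx=+7,dy=+19->C
  (7,9):dx=+2,dy=+10->C; (7,10):dx=+5,dy=+8->C; (8,9):dx=-5,dy=-9->C; (8,10):dx=-2,dy=-11->C
  (9,10):dx=+3,dy=-2->D
Step 2: C = 28, D = 17, total pairs = 45.
Step 3: tau = (C - D)/(n(n-1)/2) = (28 - 17)/45 = 0.244444.
Step 4: Exact two-sided p-value (enumerate n! = 3628800 permutations of y under H0): p = 0.380720.
Step 5: alpha = 0.05. fail to reject H0.

tau_b = 0.2444 (C=28, D=17), p = 0.380720, fail to reject H0.


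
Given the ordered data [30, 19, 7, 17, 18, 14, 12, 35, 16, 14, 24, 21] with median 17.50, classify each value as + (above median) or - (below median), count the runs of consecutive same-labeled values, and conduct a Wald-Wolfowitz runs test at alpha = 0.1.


Step 1: Compute median = 17.50; label A = above, B = below.
Labels in order: AABBABBABBAA  (n_A = 6, n_B = 6)
Step 2: Count runs R = 7.
Step 3: Under H0 (random ordering), E[R] = 2*n_A*n_B/(n_A+n_B) + 1 = 2*6*6/12 + 1 = 7.0000.
        Var[R] = 2*n_A*n_B*(2*n_A*n_B - n_A - n_B) / ((n_A+n_B)^2 * (n_A+n_B-1)) = 4320/1584 = 2.7273.
        SD[R] = 1.6514.
Step 4: R = E[R], so z = 0 with no continuity correction.
Step 5: Two-sided p-value via normal approximation = 2*(1 - Phi(|z|)) = 1.000000.
Step 6: alpha = 0.1. fail to reject H0.

R = 7, z = 0.0000, p = 1.000000, fail to reject H0.


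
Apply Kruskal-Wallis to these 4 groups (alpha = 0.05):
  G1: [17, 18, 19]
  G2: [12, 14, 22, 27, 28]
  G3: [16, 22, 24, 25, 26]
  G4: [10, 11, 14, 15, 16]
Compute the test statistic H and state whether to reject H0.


Step 1: Combine all N = 18 observations and assign midranks.
sorted (value, group, rank): (10,G4,1), (11,G4,2), (12,G2,3), (14,G2,4.5), (14,G4,4.5), (15,G4,6), (16,G3,7.5), (16,G4,7.5), (17,G1,9), (18,G1,10), (19,G1,11), (22,G2,12.5), (22,G3,12.5), (24,G3,14), (25,G3,15), (26,G3,16), (27,G2,17), (28,G2,18)
Step 2: Sum ranks within each group.
R_1 = 30 (n_1 = 3)
R_2 = 55 (n_2 = 5)
R_3 = 65 (n_3 = 5)
R_4 = 21 (n_4 = 5)
Step 3: H = 12/(N(N+1)) * sum(R_i^2/n_i) - 3(N+1)
     = 12/(18*19) * (30^2/3 + 55^2/5 + 65^2/5 + 21^2/5) - 3*19
     = 0.035088 * 1838.2 - 57
     = 7.498246.
Step 4: Ties present; correction factor C = 1 - 18/(18^3 - 18) = 0.996904. Corrected H = 7.498246 / 0.996904 = 7.521532.
Step 5: Under H0, H ~ chi^2(3); p-value = 0.057008.
Step 6: alpha = 0.05. fail to reject H0.

H = 7.5215, df = 3, p = 0.057008, fail to reject H0.


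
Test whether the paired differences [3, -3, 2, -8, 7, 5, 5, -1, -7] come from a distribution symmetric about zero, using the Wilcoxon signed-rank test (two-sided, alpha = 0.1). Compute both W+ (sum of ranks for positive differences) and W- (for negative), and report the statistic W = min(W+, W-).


Step 1: Drop any zero differences (none here) and take |d_i|.
|d| = [3, 3, 2, 8, 7, 5, 5, 1, 7]
Step 2: Midrank |d_i| (ties get averaged ranks).
ranks: |3|->3.5, |3|->3.5, |2|->2, |8|->9, |7|->7.5, |5|->5.5, |5|->5.5, |1|->1, |7|->7.5
Step 3: Attach original signs; sum ranks with positive sign and with negative sign.
W+ = 3.5 + 2 + 7.5 + 5.5 + 5.5 = 24
W- = 3.5 + 9 + 1 + 7.5 = 21
(Check: W+ + W- = 45 should equal n(n+1)/2 = 45.)
Step 4: Test statistic W = min(W+, W-) = 21.
Step 5: Ties in |d|, so use the tie-corrected normal approximation.
        E[W] = n(n+1)/4 = 9*10/4 = 22.5.
        Tie groups: |d|=3 (t=2), |d|=5 (t=2), |d|=7 (t=2); sum(t^3 - t) = 18.
        Var[W] = n(n+1)(2n+1)/24 - sum(t^3-t)/48 = 1710/24 - 18/48 = 70.875.
        z = (W - E[W]) / sqrt(Var[W]) = (21 - 22.5) / 8.4187 = -0.1782.
        Two-sided p = 2*Phi(z) = 0.858586.
Step 6: alpha = 0.1. fail to reject H0.

W+ = 24, W- = 21, W = min = 21, p = 0.858586, fail to reject H0.


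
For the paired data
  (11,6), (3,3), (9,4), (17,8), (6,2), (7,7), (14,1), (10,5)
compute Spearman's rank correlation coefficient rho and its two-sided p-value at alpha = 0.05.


Step 1: Rank x and y separately (midranks; no ties here).
rank(x): 11->6, 3->1, 9->4, 17->8, 6->2, 7->3, 14->7, 10->5
rank(y): 6->6, 3->3, 4->4, 8->8, 2->2, 7->7, 1->1, 5->5
Step 2: d_i = R_x(i) - R_y(i); compute d_i^2.
  (6-6)^2=0, (1-3)^2=4, (4-4)^2=0, (8-8)^2=0, (2-2)^2=0, (3-7)^2=16, (7-1)^2=36, (5-5)^2=0
sum(d^2) = 56.
Step 3: rho = 1 - 6*56 / (8*(8^2 - 1)) = 1 - 336/504 = 0.333333.
Step 4: Under H0, t = rho * sqrt((n-2)/(1-rho^2)) = 0.8660 ~ t(6).
Step 5: Two-sided p-value from the t-distribution with 6 df = 0.419753.
Step 6: alpha = 0.05. fail to reject H0.

rho = 0.3333, p = 0.419753, fail to reject H0 at alpha = 0.05.


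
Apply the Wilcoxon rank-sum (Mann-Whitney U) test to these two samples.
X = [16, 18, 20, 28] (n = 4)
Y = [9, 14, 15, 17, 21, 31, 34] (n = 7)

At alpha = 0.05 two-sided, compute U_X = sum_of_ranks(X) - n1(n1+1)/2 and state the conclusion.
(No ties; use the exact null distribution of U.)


Step 1: Combine and sort all 11 observations; assign midranks.
sorted (value, group): (9,Y), (14,Y), (15,Y), (16,X), (17,Y), (18,X), (20,X), (21,Y), (28,X), (31,Y), (34,Y)
ranks: 9->1, 14->2, 15->3, 16->4, 17->5, 18->6, 20->7, 21->8, 28->9, 31->10, 34->11
Step 2: Rank sum for X: R1 = 4 + 6 + 7 + 9 = 26.
Step 3: U_X = R1 - n1(n1+1)/2 = 26 - 4*5/2 = 26 - 10 = 16.
       U_Y = n1*n2 - U_X = 28 - 16 = 12.
Step 4: No ties, so the exact null distribution of U (based on enumerating the C(11,4) = 330 equally likely rank assignments) gives the two-sided p-value.
Step 5: p-value = 0.787879; compare to alpha = 0.05. fail to reject H0.

U_X = 16, p = 0.787879, fail to reject H0 at alpha = 0.05.


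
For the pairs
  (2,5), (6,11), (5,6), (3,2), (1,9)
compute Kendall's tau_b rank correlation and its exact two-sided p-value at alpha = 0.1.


Step 1: Enumerate the 10 unordered pairs (i,j) with i<j and classify each by sign(x_j-x_i) * sign(y_j-y_i).
  (1,2):dx=+4,dy=+6->C; (1,3):dx=+3,dy=+1->C; (1,4):dx=+1,dy=-3->D; (1,5):dx=-1,dy=+4->D
  (2,3):dx=-1,dy=-5->C; (2,4):dx=-3,dy=-9->C; (2,5):dx=-5,dy=-2->C; (3,4):dx=-2,dy=-4->C
  (3,5):dx=-4,dy=+3->D; (4,5):dx=-2,dy=+7->D
Step 2: C = 6, D = 4, total pairs = 10.
Step 3: tau = (C - D)/(n(n-1)/2) = (6 - 4)/10 = 0.200000.
Step 4: Exact two-sided p-value (enumerate n! = 120 permutations of y under H0): p = 0.816667.
Step 5: alpha = 0.1. fail to reject H0.

tau_b = 0.2000 (C=6, D=4), p = 0.816667, fail to reject H0.


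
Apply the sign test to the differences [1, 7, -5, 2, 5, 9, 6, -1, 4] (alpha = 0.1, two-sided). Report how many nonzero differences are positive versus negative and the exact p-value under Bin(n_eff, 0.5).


Step 1: Discard zero differences. Original n = 9; n_eff = number of nonzero differences = 9.
Nonzero differences (with sign): +1, +7, -5, +2, +5, +9, +6, -1, +4
Step 2: Count signs: positive = 7, negative = 2.
Step 3: Under H0: P(positive) = 0.5, so the number of positives S ~ Bin(9, 0.5).
Step 4: Two-sided exact p-value = sum of Bin(9,0.5) probabilities at or below the observed probability = 0.179688.
Step 5: alpha = 0.1. fail to reject H0.

n_eff = 9, pos = 7, neg = 2, p = 0.179688, fail to reject H0.


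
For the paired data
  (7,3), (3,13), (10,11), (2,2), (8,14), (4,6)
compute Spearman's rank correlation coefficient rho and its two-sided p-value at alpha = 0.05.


Step 1: Rank x and y separately (midranks; no ties here).
rank(x): 7->4, 3->2, 10->6, 2->1, 8->5, 4->3
rank(y): 3->2, 13->5, 11->4, 2->1, 14->6, 6->3
Step 2: d_i = R_x(i) - R_y(i); compute d_i^2.
  (4-2)^2=4, (2-5)^2=9, (6-4)^2=4, (1-1)^2=0, (5-6)^2=1, (3-3)^2=0
sum(d^2) = 18.
Step 3: rho = 1 - 6*18 / (6*(6^2 - 1)) = 1 - 108/210 = 0.485714.
Step 4: Under H0, t = rho * sqrt((n-2)/(1-rho^2)) = 1.1113 ~ t(4).
Step 5: Two-sided p-value from the t-distribution with 4 df = 0.328723.
Step 6: alpha = 0.05. fail to reject H0.

rho = 0.4857, p = 0.328723, fail to reject H0 at alpha = 0.05.


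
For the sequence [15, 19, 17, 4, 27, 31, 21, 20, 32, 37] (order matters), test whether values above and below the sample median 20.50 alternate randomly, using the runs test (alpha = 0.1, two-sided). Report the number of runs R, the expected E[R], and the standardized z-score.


Step 1: Compute median = 20.50; label A = above, B = below.
Labels in order: BBBBAAABAA  (n_A = 5, n_B = 5)
Step 2: Count runs R = 4.
Step 3: Under H0 (random ordering), E[R] = 2*n_A*n_B/(n_A+n_B) + 1 = 2*5*5/10 + 1 = 6.0000.
        Var[R] = 2*n_A*n_B*(2*n_A*n_B - n_A - n_B) / ((n_A+n_B)^2 * (n_A+n_B-1)) = 2000/900 = 2.2222.
        SD[R] = 1.4907.
Step 4: Continuity-corrected z = (R + 0.5 - E[R]) / SD[R] = (4 + 0.5 - 6.0000) / 1.4907 = -1.0062.
Step 5: Two-sided p-value via normal approximation = 2*(1 - Phi(|z|)) = 0.314305.
Step 6: alpha = 0.1. fail to reject H0.

R = 4, z = -1.0062, p = 0.314305, fail to reject H0.


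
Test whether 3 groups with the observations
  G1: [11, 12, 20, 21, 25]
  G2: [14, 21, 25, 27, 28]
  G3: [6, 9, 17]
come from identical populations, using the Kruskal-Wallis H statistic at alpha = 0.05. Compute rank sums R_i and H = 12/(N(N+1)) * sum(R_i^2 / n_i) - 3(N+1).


Step 1: Combine all N = 13 observations and assign midranks.
sorted (value, group, rank): (6,G3,1), (9,G3,2), (11,G1,3), (12,G1,4), (14,G2,5), (17,G3,6), (20,G1,7), (21,G1,8.5), (21,G2,8.5), (25,G1,10.5), (25,G2,10.5), (27,G2,12), (28,G2,13)
Step 2: Sum ranks within each group.
R_1 = 33 (n_1 = 5)
R_2 = 49 (n_2 = 5)
R_3 = 9 (n_3 = 3)
Step 3: H = 12/(N(N+1)) * sum(R_i^2/n_i) - 3(N+1)
     = 12/(13*14) * (33^2/5 + 49^2/5 + 9^2/3) - 3*14
     = 0.065934 * 725 - 42
     = 5.802198.
Step 4: Ties present; correction factor C = 1 - 12/(13^3 - 13) = 0.994505. Corrected H = 5.802198 / 0.994505 = 5.834254.
Step 5: Under H0, H ~ chi^2(2); p-value = 0.054089.
Step 6: alpha = 0.05. fail to reject H0.

H = 5.8343, df = 2, p = 0.054089, fail to reject H0.


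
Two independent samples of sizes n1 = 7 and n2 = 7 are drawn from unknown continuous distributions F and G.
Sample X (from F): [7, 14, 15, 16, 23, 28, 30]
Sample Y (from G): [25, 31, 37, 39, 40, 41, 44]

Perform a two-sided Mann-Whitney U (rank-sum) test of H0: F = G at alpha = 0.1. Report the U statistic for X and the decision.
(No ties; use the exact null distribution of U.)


Step 1: Combine and sort all 14 observations; assign midranks.
sorted (value, group): (7,X), (14,X), (15,X), (16,X), (23,X), (25,Y), (28,X), (30,X), (31,Y), (37,Y), (39,Y), (40,Y), (41,Y), (44,Y)
ranks: 7->1, 14->2, 15->3, 16->4, 23->5, 25->6, 28->7, 30->8, 31->9, 37->10, 39->11, 40->12, 41->13, 44->14
Step 2: Rank sum for X: R1 = 1 + 2 + 3 + 4 + 5 + 7 + 8 = 30.
Step 3: U_X = R1 - n1(n1+1)/2 = 30 - 7*8/2 = 30 - 28 = 2.
       U_Y = n1*n2 - U_X = 49 - 2 = 47.
Step 4: No ties, so the exact null distribution of U (based on enumerating the C(14,7) = 3432 equally likely rank assignments) gives the two-sided p-value.
Step 5: p-value = 0.002331; compare to alpha = 0.1. reject H0.

U_X = 2, p = 0.002331, reject H0 at alpha = 0.1.


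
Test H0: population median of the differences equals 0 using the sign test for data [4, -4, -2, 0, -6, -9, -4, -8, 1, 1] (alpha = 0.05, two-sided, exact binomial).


Step 1: Discard zero differences. Original n = 10; n_eff = number of nonzero differences = 9.
Nonzero differences (with sign): +4, -4, -2, -6, -9, -4, -8, +1, +1
Step 2: Count signs: positive = 3, negative = 6.
Step 3: Under H0: P(positive) = 0.5, so the number of positives S ~ Bin(9, 0.5).
Step 4: Two-sided exact p-value = sum of Bin(9,0.5) probabilities at or below the observed probability = 0.507812.
Step 5: alpha = 0.05. fail to reject H0.

n_eff = 9, pos = 3, neg = 6, p = 0.507812, fail to reject H0.


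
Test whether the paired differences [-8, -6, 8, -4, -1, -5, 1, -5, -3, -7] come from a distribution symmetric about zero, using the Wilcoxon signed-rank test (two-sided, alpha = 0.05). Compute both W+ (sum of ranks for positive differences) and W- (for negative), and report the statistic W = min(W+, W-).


Step 1: Drop any zero differences (none here) and take |d_i|.
|d| = [8, 6, 8, 4, 1, 5, 1, 5, 3, 7]
Step 2: Midrank |d_i| (ties get averaged ranks).
ranks: |8|->9.5, |6|->7, |8|->9.5, |4|->4, |1|->1.5, |5|->5.5, |1|->1.5, |5|->5.5, |3|->3, |7|->8
Step 3: Attach original signs; sum ranks with positive sign and with negative sign.
W+ = 9.5 + 1.5 = 11
W- = 9.5 + 7 + 4 + 1.5 + 5.5 + 5.5 + 3 + 8 = 44
(Check: W+ + W- = 55 should equal n(n+1)/2 = 55.)
Step 4: Test statistic W = min(W+, W-) = 11.
Step 5: Ties in |d|, so use the tie-corrected normal approximation.
        E[W] = n(n+1)/4 = 10*11/4 = 27.5.
        Tie groups: |d|=1 (t=2), |d|=5 (t=2), |d|=8 (t=2); sum(t^3 - t) = 18.
        Var[W] = n(n+1)(2n+1)/24 - sum(t^3-t)/48 = 2310/24 - 18/48 = 95.875.
        z = (W - E[W]) / sqrt(Var[W]) = (11 - 27.5) / 9.7916 = -1.6851.
        Two-sided p = 2*Phi(z) = 0.091965.
Step 6: alpha = 0.05. fail to reject H0.

W+ = 11, W- = 44, W = min = 11, p = 0.091965, fail to reject H0.


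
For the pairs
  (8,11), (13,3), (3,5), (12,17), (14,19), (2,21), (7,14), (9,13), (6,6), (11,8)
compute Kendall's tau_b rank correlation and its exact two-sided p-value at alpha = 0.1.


Step 1: Enumerate the 45 unordered pairs (i,j) with i<j and classify each by sign(x_j-x_i) * sign(y_j-y_i).
  (1,2):dx=+5,dy=-8->D; (1,3):dx=-5,dy=-6->C; (1,4):dx=+4,dy=+6->C; (1,5):dx=+6,dy=+8->C
  (1,6):dx=-6,dy=+10->D; (1,7):dx=-1,dy=+3->D; (1,8):dx=+1,dy=+2->C; (1,9):dx=-2,dy=-5->C
  (1,10):dx=+3,dy=-3->D; (2,3):dx=-10,dy=+2->D; (2,4):dx=-1,dy=+14->D; (2,5):dx=+1,dy=+16->C
  (2,6):dx=-11,dy=+18->D; (2,7):dx=-6,dy=+11->D; (2,8):dx=-4,dy=+10->D; (2,9):dx=-7,dy=+3->D
  (2,10):dx=-2,dy=+5->D; (3,4):dx=+9,dy=+12->C; (3,5):dx=+11,dy=+14->C; (3,6):dx=-1,dy=+16->D
  (3,7):dx=+4,dy=+9->C; (3,8):dx=+6,dy=+8->C; (3,9):dx=+3,dy=+1->C; (3,10):dx=+8,dy=+3->C
  (4,5):dx=+2,dy=+2->C; (4,6):dx=-10,dy=+4->D; (4,7):dx=-5,dy=-3->C; (4,8):dx=-3,dy=-4->C
  (4,9):dx=-6,dy=-11->C; (4,10):dx=-1,dy=-9->C; (5,6):dx=-12,dy=+2->D; (5,7):dx=-7,dy=-5->C
  (5,8):dx=-5,dy=-6->C; (5,9):dx=-8,dy=-13->C; (5,10):dx=-3,dy=-11->C; (6,7):dx=+5,dy=-7->D
  (6,8):dx=+7,dy=-8->D; (6,9):dx=+4,dy=-15->D; (6,10):dx=+9,dy=-13->D; (7,8):dx=+2,dy=-1->D
  (7,9):dx=-1,dy=-8->C; (7,10):dx=+4,dy=-6->D; (8,9):dx=-3,dy=-7->C; (8,10):dx=+2,dy=-5->D
  (9,10):dx=+5,dy=+2->C
Step 2: C = 24, D = 21, total pairs = 45.
Step 3: tau = (C - D)/(n(n-1)/2) = (24 - 21)/45 = 0.066667.
Step 4: Exact two-sided p-value (enumerate n! = 3628800 permutations of y under H0): p = 0.861801.
Step 5: alpha = 0.1. fail to reject H0.

tau_b = 0.0667 (C=24, D=21), p = 0.861801, fail to reject H0.


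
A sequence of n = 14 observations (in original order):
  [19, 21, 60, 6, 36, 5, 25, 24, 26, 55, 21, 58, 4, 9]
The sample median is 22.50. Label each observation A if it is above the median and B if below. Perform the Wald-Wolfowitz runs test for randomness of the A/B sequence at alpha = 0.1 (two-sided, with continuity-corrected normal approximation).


Step 1: Compute median = 22.50; label A = above, B = below.
Labels in order: BBABABAAAABABB  (n_A = 7, n_B = 7)
Step 2: Count runs R = 9.
Step 3: Under H0 (random ordering), E[R] = 2*n_A*n_B/(n_A+n_B) + 1 = 2*7*7/14 + 1 = 8.0000.
        Var[R] = 2*n_A*n_B*(2*n_A*n_B - n_A - n_B) / ((n_A+n_B)^2 * (n_A+n_B-1)) = 8232/2548 = 3.2308.
        SD[R] = 1.7974.
Step 4: Continuity-corrected z = (R - 0.5 - E[R]) / SD[R] = (9 - 0.5 - 8.0000) / 1.7974 = 0.2782.
Step 5: Two-sided p-value via normal approximation = 2*(1 - Phi(|z|)) = 0.780879.
Step 6: alpha = 0.1. fail to reject H0.

R = 9, z = 0.2782, p = 0.780879, fail to reject H0.


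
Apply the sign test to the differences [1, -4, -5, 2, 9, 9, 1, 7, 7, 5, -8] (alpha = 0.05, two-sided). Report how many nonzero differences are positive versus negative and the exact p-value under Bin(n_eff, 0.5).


Step 1: Discard zero differences. Original n = 11; n_eff = number of nonzero differences = 11.
Nonzero differences (with sign): +1, -4, -5, +2, +9, +9, +1, +7, +7, +5, -8
Step 2: Count signs: positive = 8, negative = 3.
Step 3: Under H0: P(positive) = 0.5, so the number of positives S ~ Bin(11, 0.5).
Step 4: Two-sided exact p-value = sum of Bin(11,0.5) probabilities at or below the observed probability = 0.226562.
Step 5: alpha = 0.05. fail to reject H0.

n_eff = 11, pos = 8, neg = 3, p = 0.226562, fail to reject H0.


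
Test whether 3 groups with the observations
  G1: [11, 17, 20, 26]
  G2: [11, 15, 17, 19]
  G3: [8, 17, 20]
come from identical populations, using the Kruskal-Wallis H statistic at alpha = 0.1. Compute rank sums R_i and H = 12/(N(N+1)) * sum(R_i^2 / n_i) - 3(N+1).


Step 1: Combine all N = 11 observations and assign midranks.
sorted (value, group, rank): (8,G3,1), (11,G1,2.5), (11,G2,2.5), (15,G2,4), (17,G1,6), (17,G2,6), (17,G3,6), (19,G2,8), (20,G1,9.5), (20,G3,9.5), (26,G1,11)
Step 2: Sum ranks within each group.
R_1 = 29 (n_1 = 4)
R_2 = 20.5 (n_2 = 4)
R_3 = 16.5 (n_3 = 3)
Step 3: H = 12/(N(N+1)) * sum(R_i^2/n_i) - 3(N+1)
     = 12/(11*12) * (29^2/4 + 20.5^2/4 + 16.5^2/3) - 3*12
     = 0.090909 * 406.062 - 36
     = 0.914773.
Step 4: Ties present; correction factor C = 1 - 36/(11^3 - 11) = 0.972727. Corrected H = 0.914773 / 0.972727 = 0.940421.
Step 5: Under H0, H ~ chi^2(2); p-value = 0.624871.
Step 6: alpha = 0.1. fail to reject H0.

H = 0.9404, df = 2, p = 0.624871, fail to reject H0.


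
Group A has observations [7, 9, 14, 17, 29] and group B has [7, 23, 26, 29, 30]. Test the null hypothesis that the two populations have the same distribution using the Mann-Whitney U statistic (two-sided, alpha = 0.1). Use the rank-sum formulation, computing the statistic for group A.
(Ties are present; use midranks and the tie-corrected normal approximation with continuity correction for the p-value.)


Step 1: Combine and sort all 10 observations; assign midranks.
sorted (value, group): (7,X), (7,Y), (9,X), (14,X), (17,X), (23,Y), (26,Y), (29,X), (29,Y), (30,Y)
ranks: 7->1.5, 7->1.5, 9->3, 14->4, 17->5, 23->6, 26->7, 29->8.5, 29->8.5, 30->10
Step 2: Rank sum for X: R1 = 1.5 + 3 + 4 + 5 + 8.5 = 22.
Step 3: U_X = R1 - n1(n1+1)/2 = 22 - 5*6/2 = 22 - 15 = 7.
       U_Y = n1*n2 - U_X = 25 - 7 = 18.
Step 4: Ties are present, so use the tie-corrected normal approximation (with continuity correction) for the p-value.
Step 5: p-value = 0.293326; compare to alpha = 0.1. fail to reject H0.

U_X = 7, p = 0.293326, fail to reject H0 at alpha = 0.1.


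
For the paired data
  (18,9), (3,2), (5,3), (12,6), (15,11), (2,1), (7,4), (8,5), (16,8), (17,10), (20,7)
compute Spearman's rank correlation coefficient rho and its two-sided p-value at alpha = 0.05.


Step 1: Rank x and y separately (midranks; no ties here).
rank(x): 18->10, 3->2, 5->3, 12->6, 15->7, 2->1, 7->4, 8->5, 16->8, 17->9, 20->11
rank(y): 9->9, 2->2, 3->3, 6->6, 11->11, 1->1, 4->4, 5->5, 8->8, 10->10, 7->7
Step 2: d_i = R_x(i) - R_y(i); compute d_i^2.
  (10-9)^2=1, (2-2)^2=0, (3-3)^2=0, (6-6)^2=0, (7-11)^2=16, (1-1)^2=0, (4-4)^2=0, (5-5)^2=0, (8-8)^2=0, (9-10)^2=1, (11-7)^2=16
sum(d^2) = 34.
Step 3: rho = 1 - 6*34 / (11*(11^2 - 1)) = 1 - 204/1320 = 0.845455.
Step 4: Under H0, t = rho * sqrt((n-2)/(1-rho^2)) = 4.7493 ~ t(9).
Step 5: Two-sided p-value from the t-distribution with 9 df = 0.001045.
Step 6: alpha = 0.05. reject H0.

rho = 0.8455, p = 0.001045, reject H0 at alpha = 0.05.


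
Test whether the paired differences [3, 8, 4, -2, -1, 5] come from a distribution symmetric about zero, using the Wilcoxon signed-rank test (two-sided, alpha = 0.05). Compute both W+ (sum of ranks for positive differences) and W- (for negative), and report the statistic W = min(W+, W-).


Step 1: Drop any zero differences (none here) and take |d_i|.
|d| = [3, 8, 4, 2, 1, 5]
Step 2: Midrank |d_i| (ties get averaged ranks).
ranks: |3|->3, |8|->6, |4|->4, |2|->2, |1|->1, |5|->5
Step 3: Attach original signs; sum ranks with positive sign and with negative sign.
W+ = 3 + 6 + 4 + 5 = 18
W- = 2 + 1 = 3
(Check: W+ + W- = 21 should equal n(n+1)/2 = 21.)
Step 4: Test statistic W = min(W+, W-) = 3.
Step 5: No ties, so the exact null distribution over the 2^6 = 64 sign assignments gives the two-sided p-value = 0.156250.
Step 6: alpha = 0.05. fail to reject H0.

W+ = 18, W- = 3, W = min = 3, p = 0.156250, fail to reject H0.


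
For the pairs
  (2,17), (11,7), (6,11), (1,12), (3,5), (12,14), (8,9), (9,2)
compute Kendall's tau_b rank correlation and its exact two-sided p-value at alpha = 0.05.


Step 1: Enumerate the 28 unordered pairs (i,j) with i<j and classify each by sign(x_j-x_i) * sign(y_j-y_i).
  (1,2):dx=+9,dy=-10->D; (1,3):dx=+4,dy=-6->D; (1,4):dx=-1,dy=-5->C; (1,5):dx=+1,dy=-12->D
  (1,6):dx=+10,dy=-3->D; (1,7):dx=+6,dy=-8->D; (1,8):dx=+7,dy=-15->D; (2,3):dx=-5,dy=+4->D
  (2,4):dx=-10,dy=+5->D; (2,5):dx=-8,dy=-2->C; (2,6):dx=+1,dy=+7->C; (2,7):dx=-3,dy=+2->D
  (2,8):dx=-2,dy=-5->C; (3,4):dx=-5,dy=+1->D; (3,5):dx=-3,dy=-6->C; (3,6):dx=+6,dy=+3->C
  (3,7):dx=+2,dy=-2->D; (3,8):dx=+3,dy=-9->D; (4,5):dx=+2,dy=-7->D; (4,6):dx=+11,dy=+2->C
  (4,7):dx=+7,dy=-3->D; (4,8):dx=+8,dy=-10->D; (5,6):dx=+9,dy=+9->C; (5,7):dx=+5,dy=+4->C
  (5,8):dx=+6,dy=-3->D; (6,7):dx=-4,dy=-5->C; (6,8):dx=-3,dy=-12->C; (7,8):dx=+1,dy=-7->D
Step 2: C = 11, D = 17, total pairs = 28.
Step 3: tau = (C - D)/(n(n-1)/2) = (11 - 17)/28 = -0.214286.
Step 4: Exact two-sided p-value (enumerate n! = 40320 permutations of y under H0): p = 0.548413.
Step 5: alpha = 0.05. fail to reject H0.

tau_b = -0.2143 (C=11, D=17), p = 0.548413, fail to reject H0.


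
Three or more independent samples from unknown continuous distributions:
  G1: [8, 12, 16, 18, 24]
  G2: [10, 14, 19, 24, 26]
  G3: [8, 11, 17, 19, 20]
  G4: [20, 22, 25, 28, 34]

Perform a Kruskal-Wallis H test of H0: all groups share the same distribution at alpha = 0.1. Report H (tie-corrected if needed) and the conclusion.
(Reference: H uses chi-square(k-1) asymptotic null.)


Step 1: Combine all N = 20 observations and assign midranks.
sorted (value, group, rank): (8,G1,1.5), (8,G3,1.5), (10,G2,3), (11,G3,4), (12,G1,5), (14,G2,6), (16,G1,7), (17,G3,8), (18,G1,9), (19,G2,10.5), (19,G3,10.5), (20,G3,12.5), (20,G4,12.5), (22,G4,14), (24,G1,15.5), (24,G2,15.5), (25,G4,17), (26,G2,18), (28,G4,19), (34,G4,20)
Step 2: Sum ranks within each group.
R_1 = 38 (n_1 = 5)
R_2 = 53 (n_2 = 5)
R_3 = 36.5 (n_3 = 5)
R_4 = 82.5 (n_4 = 5)
Step 3: H = 12/(N(N+1)) * sum(R_i^2/n_i) - 3(N+1)
     = 12/(20*21) * (38^2/5 + 53^2/5 + 36.5^2/5 + 82.5^2/5) - 3*21
     = 0.028571 * 2478.3 - 63
     = 7.808571.
Step 4: Ties present; correction factor C = 1 - 24/(20^3 - 20) = 0.996992. Corrected H = 7.808571 / 0.996992 = 7.832127.
Step 5: Under H0, H ~ chi^2(3); p-value = 0.049612.
Step 6: alpha = 0.1. reject H0.

H = 7.8321, df = 3, p = 0.049612, reject H0.


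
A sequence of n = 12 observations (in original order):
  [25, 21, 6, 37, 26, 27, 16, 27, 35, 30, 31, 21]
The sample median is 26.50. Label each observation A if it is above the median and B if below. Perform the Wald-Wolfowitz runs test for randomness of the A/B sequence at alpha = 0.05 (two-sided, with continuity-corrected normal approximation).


Step 1: Compute median = 26.50; label A = above, B = below.
Labels in order: BBBABABAAAAB  (n_A = 6, n_B = 6)
Step 2: Count runs R = 7.
Step 3: Under H0 (random ordering), E[R] = 2*n_A*n_B/(n_A+n_B) + 1 = 2*6*6/12 + 1 = 7.0000.
        Var[R] = 2*n_A*n_B*(2*n_A*n_B - n_A - n_B) / ((n_A+n_B)^2 * (n_A+n_B-1)) = 4320/1584 = 2.7273.
        SD[R] = 1.6514.
Step 4: R = E[R], so z = 0 with no continuity correction.
Step 5: Two-sided p-value via normal approximation = 2*(1 - Phi(|z|)) = 1.000000.
Step 6: alpha = 0.05. fail to reject H0.

R = 7, z = 0.0000, p = 1.000000, fail to reject H0.


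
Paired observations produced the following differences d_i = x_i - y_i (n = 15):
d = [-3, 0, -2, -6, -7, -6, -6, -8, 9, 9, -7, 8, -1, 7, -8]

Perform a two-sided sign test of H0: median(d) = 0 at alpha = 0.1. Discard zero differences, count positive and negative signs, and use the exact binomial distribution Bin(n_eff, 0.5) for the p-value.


Step 1: Discard zero differences. Original n = 15; n_eff = number of nonzero differences = 14.
Nonzero differences (with sign): -3, -2, -6, -7, -6, -6, -8, +9, +9, -7, +8, -1, +7, -8
Step 2: Count signs: positive = 4, negative = 10.
Step 3: Under H0: P(positive) = 0.5, so the number of positives S ~ Bin(14, 0.5).
Step 4: Two-sided exact p-value = sum of Bin(14,0.5) probabilities at or below the observed probability = 0.179565.
Step 5: alpha = 0.1. fail to reject H0.

n_eff = 14, pos = 4, neg = 10, p = 0.179565, fail to reject H0.


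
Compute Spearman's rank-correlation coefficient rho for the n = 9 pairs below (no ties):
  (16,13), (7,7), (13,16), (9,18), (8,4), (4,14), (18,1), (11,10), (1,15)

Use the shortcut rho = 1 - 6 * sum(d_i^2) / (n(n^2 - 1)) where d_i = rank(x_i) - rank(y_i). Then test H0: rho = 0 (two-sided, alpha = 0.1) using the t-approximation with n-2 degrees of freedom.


Step 1: Rank x and y separately (midranks; no ties here).
rank(x): 16->8, 7->3, 13->7, 9->5, 8->4, 4->2, 18->9, 11->6, 1->1
rank(y): 13->5, 7->3, 16->8, 18->9, 4->2, 14->6, 1->1, 10->4, 15->7
Step 2: d_i = R_x(i) - R_y(i); compute d_i^2.
  (8-5)^2=9, (3-3)^2=0, (7-8)^2=1, (5-9)^2=16, (4-2)^2=4, (2-6)^2=16, (9-1)^2=64, (6-4)^2=4, (1-7)^2=36
sum(d^2) = 150.
Step 3: rho = 1 - 6*150 / (9*(9^2 - 1)) = 1 - 900/720 = -0.250000.
Step 4: Under H0, t = rho * sqrt((n-2)/(1-rho^2)) = -0.6831 ~ t(7).
Step 5: Two-sided p-value from the t-distribution with 7 df = 0.516490.
Step 6: alpha = 0.1. fail to reject H0.

rho = -0.2500, p = 0.516490, fail to reject H0 at alpha = 0.1.


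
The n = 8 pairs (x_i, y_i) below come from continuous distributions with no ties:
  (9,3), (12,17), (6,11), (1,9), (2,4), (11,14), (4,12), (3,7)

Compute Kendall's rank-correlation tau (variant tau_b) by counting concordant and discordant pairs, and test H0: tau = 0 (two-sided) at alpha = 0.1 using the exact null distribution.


Step 1: Enumerate the 28 unordered pairs (i,j) with i<j and classify each by sign(x_j-x_i) * sign(y_j-y_i).
  (1,2):dx=+3,dy=+14->C; (1,3):dx=-3,dy=+8->D; (1,4):dx=-8,dy=+6->D; (1,5):dx=-7,dy=+1->D
  (1,6):dx=+2,dy=+11->C; (1,7):dx=-5,dy=+9->D; (1,8):dx=-6,dy=+4->D; (2,3):dx=-6,dy=-6->C
  (2,4):dx=-11,dy=-8->C; (2,5):dx=-10,dy=-13->C; (2,6):dx=-1,dy=-3->C; (2,7):dx=-8,dy=-5->C
  (2,8):dx=-9,dy=-10->C; (3,4):dx=-5,dy=-2->C; (3,5):dx=-4,dy=-7->C; (3,6):dx=+5,dy=+3->C
  (3,7):dx=-2,dy=+1->D; (3,8):dx=-3,dy=-4->C; (4,5):dx=+1,dy=-5->D; (4,6):dx=+10,dy=+5->C
  (4,7):dx=+3,dy=+3->C; (4,8):dx=+2,dy=-2->D; (5,6):dx=+9,dy=+10->C; (5,7):dx=+2,dy=+8->C
  (5,8):dx=+1,dy=+3->C; (6,7):dx=-7,dy=-2->C; (6,8):dx=-8,dy=-7->C; (7,8):dx=-1,dy=-5->C
Step 2: C = 20, D = 8, total pairs = 28.
Step 3: tau = (C - D)/(n(n-1)/2) = (20 - 8)/28 = 0.428571.
Step 4: Exact two-sided p-value (enumerate n! = 40320 permutations of y under H0): p = 0.178869.
Step 5: alpha = 0.1. fail to reject H0.

tau_b = 0.4286 (C=20, D=8), p = 0.178869, fail to reject H0.


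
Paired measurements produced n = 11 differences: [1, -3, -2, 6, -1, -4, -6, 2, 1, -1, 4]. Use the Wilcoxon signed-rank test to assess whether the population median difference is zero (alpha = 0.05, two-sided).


Step 1: Drop any zero differences (none here) and take |d_i|.
|d| = [1, 3, 2, 6, 1, 4, 6, 2, 1, 1, 4]
Step 2: Midrank |d_i| (ties get averaged ranks).
ranks: |1|->2.5, |3|->7, |2|->5.5, |6|->10.5, |1|->2.5, |4|->8.5, |6|->10.5, |2|->5.5, |1|->2.5, |1|->2.5, |4|->8.5
Step 3: Attach original signs; sum ranks with positive sign and with negative sign.
W+ = 2.5 + 10.5 + 5.5 + 2.5 + 8.5 = 29.5
W- = 7 + 5.5 + 2.5 + 8.5 + 10.5 + 2.5 = 36.5
(Check: W+ + W- = 66 should equal n(n+1)/2 = 66.)
Step 4: Test statistic W = min(W+, W-) = 29.5.
Step 5: Ties in |d|, so use the tie-corrected normal approximation.
        E[W] = n(n+1)/4 = 11*12/4 = 33.
        Tie groups: |d|=1 (t=4), |d|=2 (t=2), |d|=4 (t=2), |d|=6 (t=2); sum(t^3 - t) = 78.
        Var[W] = n(n+1)(2n+1)/24 - sum(t^3-t)/48 = 3036/24 - 78/48 = 124.875.
        z = (W - E[W]) / sqrt(Var[W]) = (29.5 - 33) / 11.1747 = -0.3132.
        Two-sided p = 2*Phi(z) = 0.754124.
Step 6: alpha = 0.05. fail to reject H0.

W+ = 29.5, W- = 36.5, W = min = 29.5, p = 0.754124, fail to reject H0.


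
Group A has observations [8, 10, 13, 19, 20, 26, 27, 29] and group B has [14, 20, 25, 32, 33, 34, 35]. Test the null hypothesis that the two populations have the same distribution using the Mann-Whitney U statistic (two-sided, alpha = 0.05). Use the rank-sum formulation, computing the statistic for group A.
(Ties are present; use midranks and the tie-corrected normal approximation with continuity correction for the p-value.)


Step 1: Combine and sort all 15 observations; assign midranks.
sorted (value, group): (8,X), (10,X), (13,X), (14,Y), (19,X), (20,X), (20,Y), (25,Y), (26,X), (27,X), (29,X), (32,Y), (33,Y), (34,Y), (35,Y)
ranks: 8->1, 10->2, 13->3, 14->4, 19->5, 20->6.5, 20->6.5, 25->8, 26->9, 27->10, 29->11, 32->12, 33->13, 34->14, 35->15
Step 2: Rank sum for X: R1 = 1 + 2 + 3 + 5 + 6.5 + 9 + 10 + 11 = 47.5.
Step 3: U_X = R1 - n1(n1+1)/2 = 47.5 - 8*9/2 = 47.5 - 36 = 11.5.
       U_Y = n1*n2 - U_X = 56 - 11.5 = 44.5.
Step 4: Ties are present, so use the tie-corrected normal approximation (with continuity correction) for the p-value.
Step 5: p-value = 0.063840; compare to alpha = 0.05. fail to reject H0.

U_X = 11.5, p = 0.063840, fail to reject H0 at alpha = 0.05.


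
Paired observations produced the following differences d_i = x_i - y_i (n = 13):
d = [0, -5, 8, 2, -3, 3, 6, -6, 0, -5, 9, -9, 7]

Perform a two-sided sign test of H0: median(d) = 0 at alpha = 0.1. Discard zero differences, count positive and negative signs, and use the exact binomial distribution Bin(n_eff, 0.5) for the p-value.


Step 1: Discard zero differences. Original n = 13; n_eff = number of nonzero differences = 11.
Nonzero differences (with sign): -5, +8, +2, -3, +3, +6, -6, -5, +9, -9, +7
Step 2: Count signs: positive = 6, negative = 5.
Step 3: Under H0: P(positive) = 0.5, so the number of positives S ~ Bin(11, 0.5).
Step 4: Two-sided exact p-value = sum of Bin(11,0.5) probabilities at or below the observed probability = 1.000000.
Step 5: alpha = 0.1. fail to reject H0.

n_eff = 11, pos = 6, neg = 5, p = 1.000000, fail to reject H0.


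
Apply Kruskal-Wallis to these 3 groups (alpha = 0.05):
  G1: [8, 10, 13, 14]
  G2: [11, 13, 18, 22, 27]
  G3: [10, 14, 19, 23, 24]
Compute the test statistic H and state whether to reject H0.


Step 1: Combine all N = 14 observations and assign midranks.
sorted (value, group, rank): (8,G1,1), (10,G1,2.5), (10,G3,2.5), (11,G2,4), (13,G1,5.5), (13,G2,5.5), (14,G1,7.5), (14,G3,7.5), (18,G2,9), (19,G3,10), (22,G2,11), (23,G3,12), (24,G3,13), (27,G2,14)
Step 2: Sum ranks within each group.
R_1 = 16.5 (n_1 = 4)
R_2 = 43.5 (n_2 = 5)
R_3 = 45 (n_3 = 5)
Step 3: H = 12/(N(N+1)) * sum(R_i^2/n_i) - 3(N+1)
     = 12/(14*15) * (16.5^2/4 + 43.5^2/5 + 45^2/5) - 3*15
     = 0.057143 * 851.513 - 45
     = 3.657857.
Step 4: Ties present; correction factor C = 1 - 18/(14^3 - 14) = 0.993407. Corrected H = 3.657857 / 0.993407 = 3.682135.
Step 5: Under H0, H ~ chi^2(2); p-value = 0.158648.
Step 6: alpha = 0.05. fail to reject H0.

H = 3.6821, df = 2, p = 0.158648, fail to reject H0.


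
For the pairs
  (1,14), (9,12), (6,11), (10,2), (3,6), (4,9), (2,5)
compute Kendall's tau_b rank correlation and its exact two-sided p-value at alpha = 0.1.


Step 1: Enumerate the 21 unordered pairs (i,j) with i<j and classify each by sign(x_j-x_i) * sign(y_j-y_i).
  (1,2):dx=+8,dy=-2->D; (1,3):dx=+5,dy=-3->D; (1,4):dx=+9,dy=-12->D; (1,5):dx=+2,dy=-8->D
  (1,6):dx=+3,dy=-5->D; (1,7):dx=+1,dy=-9->D; (2,3):dx=-3,dy=-1->C; (2,4):dx=+1,dy=-10->D
  (2,5):dx=-6,dy=-6->C; (2,6):dx=-5,dy=-3->C; (2,7):dx=-7,dy=-7->C; (3,4):dx=+4,dy=-9->D
  (3,5):dx=-3,dy=-5->C; (3,6):dx=-2,dy=-2->C; (3,7):dx=-4,dy=-6->C; (4,5):dx=-7,dy=+4->D
  (4,6):dx=-6,dy=+7->D; (4,7):dx=-8,dy=+3->D; (5,6):dx=+1,dy=+3->C; (5,7):dx=-1,dy=-1->C
  (6,7):dx=-2,dy=-4->C
Step 2: C = 10, D = 11, total pairs = 21.
Step 3: tau = (C - D)/(n(n-1)/2) = (10 - 11)/21 = -0.047619.
Step 4: Exact two-sided p-value (enumerate n! = 5040 permutations of y under H0): p = 1.000000.
Step 5: alpha = 0.1. fail to reject H0.

tau_b = -0.0476 (C=10, D=11), p = 1.000000, fail to reject H0.


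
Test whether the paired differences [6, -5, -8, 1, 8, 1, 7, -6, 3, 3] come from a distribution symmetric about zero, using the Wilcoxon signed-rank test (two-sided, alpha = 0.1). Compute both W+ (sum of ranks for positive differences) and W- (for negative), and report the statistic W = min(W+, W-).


Step 1: Drop any zero differences (none here) and take |d_i|.
|d| = [6, 5, 8, 1, 8, 1, 7, 6, 3, 3]
Step 2: Midrank |d_i| (ties get averaged ranks).
ranks: |6|->6.5, |5|->5, |8|->9.5, |1|->1.5, |8|->9.5, |1|->1.5, |7|->8, |6|->6.5, |3|->3.5, |3|->3.5
Step 3: Attach original signs; sum ranks with positive sign and with negative sign.
W+ = 6.5 + 1.5 + 9.5 + 1.5 + 8 + 3.5 + 3.5 = 34
W- = 5 + 9.5 + 6.5 = 21
(Check: W+ + W- = 55 should equal n(n+1)/2 = 55.)
Step 4: Test statistic W = min(W+, W-) = 21.
Step 5: Ties in |d|, so use the tie-corrected normal approximation.
        E[W] = n(n+1)/4 = 10*11/4 = 27.5.
        Tie groups: |d|=1 (t=2), |d|=3 (t=2), |d|=6 (t=2), |d|=8 (t=2); sum(t^3 - t) = 24.
        Var[W] = n(n+1)(2n+1)/24 - sum(t^3-t)/48 = 2310/24 - 24/48 = 95.75.
        z = (W - E[W]) / sqrt(Var[W]) = (21 - 27.5) / 9.7852 = -0.6643.
        Two-sided p = 2*Phi(z) = 0.506518.
Step 6: alpha = 0.1. fail to reject H0.

W+ = 34, W- = 21, W = min = 21, p = 0.506518, fail to reject H0.


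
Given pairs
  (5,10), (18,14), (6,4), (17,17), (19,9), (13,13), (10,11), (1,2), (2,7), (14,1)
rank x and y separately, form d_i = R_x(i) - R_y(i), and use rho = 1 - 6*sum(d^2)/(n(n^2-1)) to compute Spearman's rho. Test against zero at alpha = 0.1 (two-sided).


Step 1: Rank x and y separately (midranks; no ties here).
rank(x): 5->3, 18->9, 6->4, 17->8, 19->10, 13->6, 10->5, 1->1, 2->2, 14->7
rank(y): 10->6, 14->9, 4->3, 17->10, 9->5, 13->8, 11->7, 2->2, 7->4, 1->1
Step 2: d_i = R_x(i) - R_y(i); compute d_i^2.
  (3-6)^2=9, (9-9)^2=0, (4-3)^2=1, (8-10)^2=4, (10-5)^2=25, (6-8)^2=4, (5-7)^2=4, (1-2)^2=1, (2-4)^2=4, (7-1)^2=36
sum(d^2) = 88.
Step 3: rho = 1 - 6*88 / (10*(10^2 - 1)) = 1 - 528/990 = 0.466667.
Step 4: Under H0, t = rho * sqrt((n-2)/(1-rho^2)) = 1.4924 ~ t(8).
Step 5: Two-sided p-value from the t-distribution with 8 df = 0.173939.
Step 6: alpha = 0.1. fail to reject H0.

rho = 0.4667, p = 0.173939, fail to reject H0 at alpha = 0.1.
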